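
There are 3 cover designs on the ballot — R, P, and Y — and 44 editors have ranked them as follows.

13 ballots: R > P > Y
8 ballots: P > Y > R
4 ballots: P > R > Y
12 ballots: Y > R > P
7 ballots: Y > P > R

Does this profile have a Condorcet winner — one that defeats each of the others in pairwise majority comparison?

Head-to-head results (44 voters total):
R vs P: R wins 25–19.
R vs Y: Y wins 27–17.
P vs Y: P wins 25–19.
No candidate beats all others: R beats P beats Y beats R, a majority cycle.

No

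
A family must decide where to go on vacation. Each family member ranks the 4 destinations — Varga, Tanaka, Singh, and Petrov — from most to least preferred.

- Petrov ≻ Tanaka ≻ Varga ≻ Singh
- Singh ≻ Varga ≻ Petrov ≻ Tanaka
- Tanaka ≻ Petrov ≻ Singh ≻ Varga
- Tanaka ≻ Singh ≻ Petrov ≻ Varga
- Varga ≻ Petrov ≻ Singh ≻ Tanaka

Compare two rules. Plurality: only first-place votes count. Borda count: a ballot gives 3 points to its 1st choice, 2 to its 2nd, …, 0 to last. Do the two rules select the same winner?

No

Plurality first-place counts: Varga 1, Tanaka 2, Singh 1, Petrov 1 → Tanaka.
Borda totals: Varga 6, Tanaka 8, Singh 7, Petrov 9 → Petrov.
The two rules disagree: plurality picks Tanaka, Borda picks Petrov.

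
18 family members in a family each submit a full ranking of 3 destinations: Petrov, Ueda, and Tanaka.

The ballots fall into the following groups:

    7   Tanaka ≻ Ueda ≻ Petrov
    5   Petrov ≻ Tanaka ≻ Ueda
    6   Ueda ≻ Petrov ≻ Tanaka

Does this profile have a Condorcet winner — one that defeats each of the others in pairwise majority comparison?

Head-to-head results (18 voters total):
Petrov vs Ueda: Ueda wins 13–5.
Petrov vs Tanaka: Petrov wins 11–7.
Ueda vs Tanaka: Tanaka wins 12–6.
No candidate beats all others: Petrov beats Tanaka beats Ueda beats Petrov, a majority cycle.

No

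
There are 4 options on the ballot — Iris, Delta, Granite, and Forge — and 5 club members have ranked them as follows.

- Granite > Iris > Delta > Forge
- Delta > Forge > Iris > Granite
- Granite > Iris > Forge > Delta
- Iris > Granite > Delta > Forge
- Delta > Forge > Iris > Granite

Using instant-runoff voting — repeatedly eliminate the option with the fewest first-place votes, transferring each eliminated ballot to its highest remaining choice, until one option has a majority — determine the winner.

Granite

Round 1: Delta 2, Granite 2, Iris 1, Forge 0. Forge has the fewest and is eliminated.
Round 2: Delta 2, Granite 2, Iris 1. Iris has the fewest and is eliminated.
Round 3: Granite 3, Delta 2. Granite has a majority.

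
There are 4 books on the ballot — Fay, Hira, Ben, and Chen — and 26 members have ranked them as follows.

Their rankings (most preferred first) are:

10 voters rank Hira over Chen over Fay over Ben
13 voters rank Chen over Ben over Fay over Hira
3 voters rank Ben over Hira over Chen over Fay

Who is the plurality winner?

First-place vote totals:
  Fay: 0
  Hira: 10
  Ben: 3
  Chen: 13
Chen has the most first-place votes.

Chen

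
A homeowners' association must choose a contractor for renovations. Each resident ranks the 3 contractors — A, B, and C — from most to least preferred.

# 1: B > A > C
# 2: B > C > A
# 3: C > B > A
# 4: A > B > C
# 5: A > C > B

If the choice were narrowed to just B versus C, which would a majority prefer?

B

Ballots ranking B above C: 3.
Ballots ranking C above B: 2.
B wins the head-to-head, 3–2.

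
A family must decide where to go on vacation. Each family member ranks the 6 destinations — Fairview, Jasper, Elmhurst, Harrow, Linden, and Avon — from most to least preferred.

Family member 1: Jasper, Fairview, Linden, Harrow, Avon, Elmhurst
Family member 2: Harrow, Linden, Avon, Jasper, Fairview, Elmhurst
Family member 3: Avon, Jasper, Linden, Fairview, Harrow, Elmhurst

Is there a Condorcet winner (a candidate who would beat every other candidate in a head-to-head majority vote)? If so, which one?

Head-to-head results (3 voters total):
Fairview vs Jasper: Jasper wins 3–0.
Fairview vs Elmhurst: Fairview wins 3–0.
Fairview vs Harrow: Fairview wins 2–1.
Fairview vs Linden: Linden wins 2–1.
Fairview vs Avon: Avon wins 2–1.
Jasper vs Elmhurst: Jasper wins 3–0.
Jasper vs Harrow: Jasper wins 2–1.
Jasper vs Linden: Jasper wins 2–1.
Jasper vs Avon: Avon wins 2–1.
Elmhurst vs Harrow: Harrow wins 3–0.
Elmhurst vs Linden: Linden wins 3–0.
Elmhurst vs Avon: Avon wins 3–0.
Harrow vs Linden: Linden wins 2–1.
Harrow vs Avon: Harrow wins 2–1.
Linden vs Avon: Linden wins 2–1.
No candidate beats all others: Fairview beats Harrow beats Avon beats Fairview, a majority cycle.

None — there is no Condorcet winner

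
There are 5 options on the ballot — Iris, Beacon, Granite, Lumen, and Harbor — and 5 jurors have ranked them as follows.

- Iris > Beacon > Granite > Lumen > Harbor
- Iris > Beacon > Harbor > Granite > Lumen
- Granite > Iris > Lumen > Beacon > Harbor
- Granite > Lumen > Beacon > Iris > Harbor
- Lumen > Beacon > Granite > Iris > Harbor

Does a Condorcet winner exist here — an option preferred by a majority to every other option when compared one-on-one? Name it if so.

Head-to-head results (5 voters total):
Iris vs Beacon: Iris wins 3–2.
Iris vs Granite: Granite wins 3–2.
Iris vs Lumen: Iris wins 3–2.
Iris vs Harbor: Iris wins 5–0.
Beacon vs Granite: Beacon wins 3–2.
Beacon vs Lumen: Lumen wins 3–2.
Beacon vs Harbor: Beacon wins 5–0.
Granite vs Lumen: Granite wins 4–1.
Granite vs Harbor: Granite wins 4–1.
Lumen vs Harbor: Lumen wins 4–1.
No candidate beats all others: Iris beats Beacon beats Granite beats Iris, a majority cycle.

No Condorcet winner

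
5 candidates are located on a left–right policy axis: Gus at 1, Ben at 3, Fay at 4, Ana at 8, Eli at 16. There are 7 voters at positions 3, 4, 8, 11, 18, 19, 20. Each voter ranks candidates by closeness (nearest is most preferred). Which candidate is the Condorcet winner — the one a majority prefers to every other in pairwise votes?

Ana

With single-peaked preferences on a line, the Condorcet winner is the candidate closest to the median voter.
The median voter (position 11) is closest to Ana at 8.
Check: Ana vs Ben — voters closer to Ana: 5 of 7.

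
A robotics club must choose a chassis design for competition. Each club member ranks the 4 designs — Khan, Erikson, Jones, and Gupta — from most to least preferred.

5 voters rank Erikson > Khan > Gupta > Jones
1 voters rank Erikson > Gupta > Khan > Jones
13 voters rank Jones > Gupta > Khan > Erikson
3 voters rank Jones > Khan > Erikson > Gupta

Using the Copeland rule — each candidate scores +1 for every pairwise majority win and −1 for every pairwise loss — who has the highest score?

Pairwise results:
  Khan vs Erikson: Khan wins 16–6.
  Khan vs Jones: Jones wins 16–6.
  Khan vs Gupta: Gupta wins 14–8.
  Erikson vs Jones: Jones wins 16–6.
  Erikson vs Gupta: Gupta wins 13–9.
  Jones vs Gupta: Jones wins 16–6.
Copeland scores (wins − losses):
  Khan: 1 − 2 = -1
  Erikson: 0 − 3 = -3
  Jones: 3 − 0 = 3
  Gupta: 2 − 1 = 1
Jones has the best Copeland score.

Jones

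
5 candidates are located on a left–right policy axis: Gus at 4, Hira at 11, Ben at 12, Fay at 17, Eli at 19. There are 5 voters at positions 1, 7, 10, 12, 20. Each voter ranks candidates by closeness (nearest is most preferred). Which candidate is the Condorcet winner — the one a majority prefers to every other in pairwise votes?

Hira

With single-peaked preferences on a line, the Condorcet winner is the candidate closest to the median voter.
The median voter (position 10) is closest to Hira at 11.
Check: Hira vs Gus — voters closer to Hira: 3 of 5.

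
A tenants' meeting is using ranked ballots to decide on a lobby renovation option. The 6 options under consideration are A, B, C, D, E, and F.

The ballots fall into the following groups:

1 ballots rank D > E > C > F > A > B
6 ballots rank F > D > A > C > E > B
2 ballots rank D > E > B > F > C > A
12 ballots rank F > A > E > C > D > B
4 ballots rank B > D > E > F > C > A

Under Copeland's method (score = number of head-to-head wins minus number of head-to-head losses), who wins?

F

Pairwise results:
  A vs B: A wins 19–6.
  A vs C: A wins 18–7.
  A vs D: D wins 13–12.
  A vs E: A wins 18–7.
  A vs F: F wins 25–0.
  B vs C: C wins 19–6.
  B vs D: D wins 21–4.
  B vs E: E wins 21–4.
  B vs F: F wins 19–6.
  C vs D: D wins 13–12.
  C vs E: E wins 19–6.
  C vs F: F wins 24–1.
  D vs E: D wins 13–12.
  D vs F: F wins 18–7.
  E vs F: F wins 18–7.
Copeland scores (wins − losses):
  A: 3 − 2 = 1
  B: 0 − 5 = -5
  C: 1 − 4 = -3
  D: 4 − 1 = 3
  E: 2 − 3 = -1
  F: 5 − 0 = 5
F has the best Copeland score.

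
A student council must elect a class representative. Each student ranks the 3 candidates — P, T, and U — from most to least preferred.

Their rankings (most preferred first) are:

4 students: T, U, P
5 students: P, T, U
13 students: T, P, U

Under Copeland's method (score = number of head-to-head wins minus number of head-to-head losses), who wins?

Pairwise results:
  P vs T: T wins 17–5.
  P vs U: P wins 18–4.
  T vs U: T wins 22–0.
Copeland scores (wins − losses):
  P: 1 − 1 = 0
  T: 2 − 0 = 2
  U: 0 − 2 = -2
T has the best Copeland score.

T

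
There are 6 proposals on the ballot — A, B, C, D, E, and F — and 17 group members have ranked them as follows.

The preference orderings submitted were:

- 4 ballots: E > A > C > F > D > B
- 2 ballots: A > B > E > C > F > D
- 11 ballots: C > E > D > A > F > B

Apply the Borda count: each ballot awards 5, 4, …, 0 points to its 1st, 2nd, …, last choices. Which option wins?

Borda scores:
  A: 4·4 + 2·5 + 11·2 = 48
  B: 4·0 + 2·4 + 11·0 = 8
  C: 4·3 + 2·2 + 11·5 = 71
  D: 4·1 + 2·0 + 11·3 = 37
  E: 4·5 + 2·3 + 11·4 = 70
  F: 4·2 + 2·1 + 11·1 = 21
C has the highest total.

C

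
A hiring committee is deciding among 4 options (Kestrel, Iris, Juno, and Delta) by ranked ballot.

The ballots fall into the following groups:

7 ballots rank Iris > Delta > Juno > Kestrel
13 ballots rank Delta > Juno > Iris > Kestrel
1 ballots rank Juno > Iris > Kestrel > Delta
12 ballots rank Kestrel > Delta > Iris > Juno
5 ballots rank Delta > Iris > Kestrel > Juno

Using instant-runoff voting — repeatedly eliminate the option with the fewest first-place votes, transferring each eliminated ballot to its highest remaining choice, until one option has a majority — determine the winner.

Round 1: Delta 18, Kestrel 12, Iris 7, Juno 1. Juno has the fewest and is eliminated.
Round 2: Delta 18, Kestrel 12, Iris 8. Iris has the fewest and is eliminated.
Round 3: Delta 25, Kestrel 13. Delta has a majority.

Delta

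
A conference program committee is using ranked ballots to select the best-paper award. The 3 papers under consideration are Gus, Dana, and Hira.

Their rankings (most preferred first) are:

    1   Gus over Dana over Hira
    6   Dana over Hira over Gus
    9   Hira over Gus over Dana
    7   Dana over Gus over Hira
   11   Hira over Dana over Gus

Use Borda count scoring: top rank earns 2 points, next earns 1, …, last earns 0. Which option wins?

Hira

Borda scores:
  Gus: 2 + 6·0 + 9·1 + 7·1 + 11·0 = 18
  Dana: 1 + 6·2 + 9·0 + 7·2 + 11·1 = 38
  Hira: 0 + 6·1 + 9·2 + 7·0 + 11·2 = 46
Hira has the highest total.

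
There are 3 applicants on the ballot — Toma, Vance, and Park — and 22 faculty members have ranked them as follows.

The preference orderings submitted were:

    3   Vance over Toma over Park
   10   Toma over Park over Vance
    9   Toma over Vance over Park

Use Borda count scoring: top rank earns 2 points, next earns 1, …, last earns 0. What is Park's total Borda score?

Borda scores:
  Toma: 3·1 + 10·2 + 9·2 = 41
  Vance: 3·2 + 10·0 + 9·1 = 15
  Park: 3·0 + 10·1 + 9·0 = 10

10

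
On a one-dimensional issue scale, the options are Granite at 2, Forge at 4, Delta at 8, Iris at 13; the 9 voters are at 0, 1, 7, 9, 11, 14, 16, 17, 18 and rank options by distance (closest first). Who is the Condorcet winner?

With single-peaked preferences on a line, the Condorcet winner is the candidate closest to the median voter.
The median voter (position 11) is closest to Iris at 13.
Check: Iris vs Delta — voters closer to Iris: 5 of 9.

Iris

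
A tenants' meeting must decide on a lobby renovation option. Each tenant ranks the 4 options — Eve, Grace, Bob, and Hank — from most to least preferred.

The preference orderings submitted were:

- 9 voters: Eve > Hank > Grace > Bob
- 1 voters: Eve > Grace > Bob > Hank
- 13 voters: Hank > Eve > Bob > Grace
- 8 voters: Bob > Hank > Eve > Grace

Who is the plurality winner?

Hank

First-place vote totals:
  Eve: 10
  Grace: 0
  Bob: 8
  Hank: 13
Hank has the most first-place votes.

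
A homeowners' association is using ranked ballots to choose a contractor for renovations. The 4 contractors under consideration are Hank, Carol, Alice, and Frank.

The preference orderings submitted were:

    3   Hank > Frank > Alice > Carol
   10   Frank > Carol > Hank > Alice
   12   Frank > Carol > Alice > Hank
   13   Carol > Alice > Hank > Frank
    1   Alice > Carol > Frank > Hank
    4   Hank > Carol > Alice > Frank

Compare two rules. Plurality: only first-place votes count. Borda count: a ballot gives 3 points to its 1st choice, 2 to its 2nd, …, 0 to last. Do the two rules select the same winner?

No

Plurality first-place counts: Hank 7, Carol 13, Alice 1, Frank 22 → Frank.
Borda totals: Hank 44, Carol 93, Alice 48, Frank 73 → Carol.
The two rules disagree: plurality picks Frank, Borda picks Carol.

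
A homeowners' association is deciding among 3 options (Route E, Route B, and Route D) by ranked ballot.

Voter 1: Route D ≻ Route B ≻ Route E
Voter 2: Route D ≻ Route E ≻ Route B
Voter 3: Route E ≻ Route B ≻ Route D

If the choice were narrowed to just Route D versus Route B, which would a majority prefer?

Route D

Ballots ranking Route D above Route B: 2.
Ballots ranking Route B above Route D: 1.
Route D wins the head-to-head, 2–1.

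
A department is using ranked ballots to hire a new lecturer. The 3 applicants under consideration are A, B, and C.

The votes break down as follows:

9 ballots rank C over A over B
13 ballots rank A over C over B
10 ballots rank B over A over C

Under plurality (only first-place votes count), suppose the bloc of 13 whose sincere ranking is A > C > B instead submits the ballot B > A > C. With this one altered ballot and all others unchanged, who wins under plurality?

First-place totals with the altered ballot: A 0, B 23, C 9.
The switch changes the winner from A to B.

B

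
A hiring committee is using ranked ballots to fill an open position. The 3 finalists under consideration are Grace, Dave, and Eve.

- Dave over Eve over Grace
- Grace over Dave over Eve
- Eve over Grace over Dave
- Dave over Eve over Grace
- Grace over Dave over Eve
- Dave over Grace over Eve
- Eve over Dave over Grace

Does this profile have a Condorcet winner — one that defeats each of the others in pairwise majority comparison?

Head-to-head results (7 voters total):
Grace vs Dave: Dave wins 4–3.
Grace vs Eve: Eve wins 4–3.
Dave vs Eve: Dave wins 5–2.
Dave beats each rival — Grace (4–3), Eve (5–2) — so Dave is the Condorcet winner.

Yes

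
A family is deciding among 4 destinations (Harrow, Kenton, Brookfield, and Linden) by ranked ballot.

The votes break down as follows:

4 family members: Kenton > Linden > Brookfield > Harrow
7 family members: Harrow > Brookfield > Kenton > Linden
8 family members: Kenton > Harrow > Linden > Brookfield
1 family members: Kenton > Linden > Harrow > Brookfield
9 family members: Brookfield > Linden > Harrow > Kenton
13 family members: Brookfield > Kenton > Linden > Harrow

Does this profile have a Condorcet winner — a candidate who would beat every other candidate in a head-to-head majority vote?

Yes

Head-to-head results (42 voters total):
Harrow vs Kenton: Kenton wins 26–16.
Harrow vs Brookfield: Brookfield wins 26–16.
Harrow vs Linden: Linden wins 27–15.
Kenton vs Brookfield: Brookfield wins 29–13.
Kenton vs Linden: Kenton wins 33–9.
Brookfield vs Linden: Brookfield wins 29–13.
Brookfield beats each rival — Harrow (26–16), Kenton (29–13), Linden (29–13) — so Brookfield is the Condorcet winner.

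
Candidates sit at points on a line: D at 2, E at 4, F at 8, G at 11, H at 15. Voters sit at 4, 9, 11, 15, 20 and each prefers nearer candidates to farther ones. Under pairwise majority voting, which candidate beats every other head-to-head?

With single-peaked preferences on a line, the Condorcet winner is the candidate closest to the median voter.
The median voter (position 11) is closest to G at 11.
Check: G vs E — voters closer to G: 4 of 5.

G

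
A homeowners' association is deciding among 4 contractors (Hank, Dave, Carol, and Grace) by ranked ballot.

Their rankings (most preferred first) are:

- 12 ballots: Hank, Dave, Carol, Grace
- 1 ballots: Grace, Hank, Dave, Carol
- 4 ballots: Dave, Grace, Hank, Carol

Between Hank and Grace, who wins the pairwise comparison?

Hank

Ballots ranking Hank above Grace: 12.
Ballots ranking Grace above Hank: 1+4 = 5.
Hank wins the head-to-head, 12–5.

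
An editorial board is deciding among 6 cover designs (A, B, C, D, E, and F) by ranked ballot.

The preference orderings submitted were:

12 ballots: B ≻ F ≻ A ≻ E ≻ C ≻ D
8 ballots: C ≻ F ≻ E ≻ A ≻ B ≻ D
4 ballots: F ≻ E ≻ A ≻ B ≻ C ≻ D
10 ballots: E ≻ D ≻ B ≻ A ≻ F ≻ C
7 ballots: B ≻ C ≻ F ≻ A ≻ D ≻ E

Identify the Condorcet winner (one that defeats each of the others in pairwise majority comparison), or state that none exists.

Head-to-head results (41 voters total):
A vs B: B wins 29–12.
A vs C: A wins 26–15.
A vs D: A wins 31–10.
A vs E: E wins 22–19.
A vs F: F wins 31–10.
B vs C: B wins 33–8.
B vs D: B wins 31–10.
B vs E: E wins 22–19.
B vs F: B wins 29–12.
C vs D: C wins 31–10.
C vs E: E wins 26–15.
C vs F: F wins 26–15.
D vs E: E wins 34–7.
D vs F: F wins 31–10.
E vs F: F wins 31–10.
No candidate beats all others: B beats F beats E beats B, a majority cycle.

No Condorcet winner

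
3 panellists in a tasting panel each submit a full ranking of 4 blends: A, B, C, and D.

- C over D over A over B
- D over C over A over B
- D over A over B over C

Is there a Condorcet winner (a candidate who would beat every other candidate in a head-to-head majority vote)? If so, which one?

Head-to-head results (3 voters total):
A vs B: A wins 3–0.
A vs C: C wins 2–1.
A vs D: D wins 3–0.
B vs C: C wins 2–1.
B vs D: D wins 3–0.
C vs D: D wins 2–1.
D beats each rival — A (3–0), B (3–0), C (2–1) — so D is the Condorcet winner.

D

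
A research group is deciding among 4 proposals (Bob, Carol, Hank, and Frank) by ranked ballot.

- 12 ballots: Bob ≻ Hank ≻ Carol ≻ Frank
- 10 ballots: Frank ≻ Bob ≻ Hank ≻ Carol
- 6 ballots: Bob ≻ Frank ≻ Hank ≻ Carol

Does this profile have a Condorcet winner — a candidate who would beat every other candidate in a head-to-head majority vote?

Yes

Head-to-head results (28 voters total):
Bob vs Carol: Bob wins 28–0.
Bob vs Hank: Bob wins 28–0.
Bob vs Frank: Bob wins 18–10.
Carol vs Hank: Hank wins 28–0.
Carol vs Frank: Frank wins 16–12.
Hank vs Frank: Frank wins 16–12.
Bob beats each rival — Carol (28–0), Hank (28–0), Frank (18–10) — so Bob is the Condorcet winner.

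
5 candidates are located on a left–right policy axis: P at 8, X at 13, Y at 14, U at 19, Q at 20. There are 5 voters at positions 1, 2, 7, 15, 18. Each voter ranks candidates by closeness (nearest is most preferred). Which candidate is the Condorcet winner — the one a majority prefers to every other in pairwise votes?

P

With single-peaked preferences on a line, the Condorcet winner is the candidate closest to the median voter.
The median voter (position 7) is closest to P at 8.
Check: P vs Q — voters closer to P: 3 of 5.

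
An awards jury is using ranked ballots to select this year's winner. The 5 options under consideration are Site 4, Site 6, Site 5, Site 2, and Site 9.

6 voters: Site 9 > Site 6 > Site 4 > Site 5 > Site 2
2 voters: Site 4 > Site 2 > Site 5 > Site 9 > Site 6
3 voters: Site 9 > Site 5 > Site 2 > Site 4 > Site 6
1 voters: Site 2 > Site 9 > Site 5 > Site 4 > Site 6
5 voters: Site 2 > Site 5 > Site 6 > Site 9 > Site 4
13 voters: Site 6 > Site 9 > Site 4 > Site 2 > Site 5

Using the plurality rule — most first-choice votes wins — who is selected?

First-place vote totals:
  Site 4: 2
  Site 6: 13
  Site 5: 0
  Site 2: 6
  Site 9: 9
Site 6 has the most first-place votes.

Site 6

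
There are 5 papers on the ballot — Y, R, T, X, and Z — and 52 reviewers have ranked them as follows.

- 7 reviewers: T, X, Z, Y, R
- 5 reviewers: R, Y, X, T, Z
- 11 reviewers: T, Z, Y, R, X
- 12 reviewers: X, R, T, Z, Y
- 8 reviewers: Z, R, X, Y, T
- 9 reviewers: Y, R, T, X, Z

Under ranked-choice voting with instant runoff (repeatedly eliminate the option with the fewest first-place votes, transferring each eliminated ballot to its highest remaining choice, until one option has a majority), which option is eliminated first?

Round 1: T 18, X 12, Y 9, Z 8, R 5. R has the fewest and is eliminated.
Round 2: T 18, Y 14, X 12, Z 8. Z has the fewest and is eliminated.
Round 3: X 20, T 18, Y 14. Y has the fewest and is eliminated.
Round 4: T 27, X 25. T has a majority.

R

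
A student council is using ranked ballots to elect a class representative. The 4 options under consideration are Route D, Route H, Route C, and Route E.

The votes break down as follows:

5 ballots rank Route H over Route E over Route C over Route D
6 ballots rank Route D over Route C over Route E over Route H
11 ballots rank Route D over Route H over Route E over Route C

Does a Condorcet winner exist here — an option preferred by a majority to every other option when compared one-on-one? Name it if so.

Route D

Head-to-head results (22 voters total):
Route D vs Route H: Route D wins 17–5.
Route D vs Route C: Route D wins 17–5.
Route D vs Route E: Route D wins 17–5.
Route H vs Route C: Route H wins 16–6.
Route H vs Route E: Route H wins 16–6.
Route C vs Route E: Route E wins 16–6.
Route D beats each rival — Route H (17–5), Route C (17–5), Route E (17–5) — so Route D is the Condorcet winner.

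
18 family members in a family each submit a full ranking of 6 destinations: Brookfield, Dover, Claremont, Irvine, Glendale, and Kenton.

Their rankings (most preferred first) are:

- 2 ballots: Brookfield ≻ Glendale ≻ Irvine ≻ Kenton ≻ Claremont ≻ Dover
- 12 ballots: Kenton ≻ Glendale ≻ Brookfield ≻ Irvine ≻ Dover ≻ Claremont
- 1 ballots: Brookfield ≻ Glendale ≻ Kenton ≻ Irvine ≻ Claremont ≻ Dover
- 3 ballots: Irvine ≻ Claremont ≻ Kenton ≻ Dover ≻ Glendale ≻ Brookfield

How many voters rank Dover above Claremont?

Ballots ranking Dover above Claremont: 12.
Ballots ranking Claremont above Dover: 2+1+3 = 6.
So 12 of 18 voters prefer Dover to Claremont.

12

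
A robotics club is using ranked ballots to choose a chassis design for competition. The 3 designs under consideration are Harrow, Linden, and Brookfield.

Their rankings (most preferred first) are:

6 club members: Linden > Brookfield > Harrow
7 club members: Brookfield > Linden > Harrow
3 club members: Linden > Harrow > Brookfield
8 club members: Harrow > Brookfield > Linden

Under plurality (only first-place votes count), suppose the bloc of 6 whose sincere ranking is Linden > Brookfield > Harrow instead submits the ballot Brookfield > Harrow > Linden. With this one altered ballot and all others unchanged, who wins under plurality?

First-place totals with the altered ballot: Harrow 8, Linden 3, Brookfield 13.
The switch changes the winner from Linden to Brookfield.

Brookfield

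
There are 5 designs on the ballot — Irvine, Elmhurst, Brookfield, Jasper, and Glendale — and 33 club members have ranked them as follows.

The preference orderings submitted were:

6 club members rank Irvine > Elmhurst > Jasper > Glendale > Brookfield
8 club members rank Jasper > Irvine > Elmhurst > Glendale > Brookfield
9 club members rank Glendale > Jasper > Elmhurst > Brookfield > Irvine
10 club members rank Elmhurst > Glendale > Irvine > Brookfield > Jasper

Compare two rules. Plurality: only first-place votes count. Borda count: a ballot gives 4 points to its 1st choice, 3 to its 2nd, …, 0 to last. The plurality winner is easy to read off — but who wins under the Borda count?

Elmhurst

Plurality first-place counts: Irvine 6, Elmhurst 10, Brookfield 0, Jasper 8, Glendale 9 → Elmhurst.
Borda totals: Irvine 68, Elmhurst 92, Brookfield 19, Jasper 71, Glendale 80 → Elmhurst.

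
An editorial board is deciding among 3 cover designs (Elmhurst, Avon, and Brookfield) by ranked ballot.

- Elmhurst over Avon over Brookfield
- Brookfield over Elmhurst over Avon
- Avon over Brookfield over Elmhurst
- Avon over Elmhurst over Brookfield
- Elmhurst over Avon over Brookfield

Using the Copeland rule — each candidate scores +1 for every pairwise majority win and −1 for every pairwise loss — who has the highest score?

Elmhurst

Pairwise results:
  Elmhurst vs Avon: Elmhurst wins 3–2.
  Elmhurst vs Brookfield: Elmhurst wins 3–2.
  Avon vs Brookfield: Avon wins 4–1.
Copeland scores (wins − losses):
  Elmhurst: 2 − 0 = 2
  Avon: 1 − 1 = 0
  Brookfield: 0 − 2 = -2
Elmhurst has the best Copeland score.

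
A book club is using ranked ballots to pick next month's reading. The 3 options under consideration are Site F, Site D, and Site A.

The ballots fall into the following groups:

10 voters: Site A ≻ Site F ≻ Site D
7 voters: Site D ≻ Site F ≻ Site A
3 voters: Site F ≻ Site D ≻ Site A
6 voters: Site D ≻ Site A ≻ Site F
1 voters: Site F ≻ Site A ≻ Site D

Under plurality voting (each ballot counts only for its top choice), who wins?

First-place vote totals:
  Site F: 4
  Site D: 13
  Site A: 10
Site D has the most first-place votes.

Site D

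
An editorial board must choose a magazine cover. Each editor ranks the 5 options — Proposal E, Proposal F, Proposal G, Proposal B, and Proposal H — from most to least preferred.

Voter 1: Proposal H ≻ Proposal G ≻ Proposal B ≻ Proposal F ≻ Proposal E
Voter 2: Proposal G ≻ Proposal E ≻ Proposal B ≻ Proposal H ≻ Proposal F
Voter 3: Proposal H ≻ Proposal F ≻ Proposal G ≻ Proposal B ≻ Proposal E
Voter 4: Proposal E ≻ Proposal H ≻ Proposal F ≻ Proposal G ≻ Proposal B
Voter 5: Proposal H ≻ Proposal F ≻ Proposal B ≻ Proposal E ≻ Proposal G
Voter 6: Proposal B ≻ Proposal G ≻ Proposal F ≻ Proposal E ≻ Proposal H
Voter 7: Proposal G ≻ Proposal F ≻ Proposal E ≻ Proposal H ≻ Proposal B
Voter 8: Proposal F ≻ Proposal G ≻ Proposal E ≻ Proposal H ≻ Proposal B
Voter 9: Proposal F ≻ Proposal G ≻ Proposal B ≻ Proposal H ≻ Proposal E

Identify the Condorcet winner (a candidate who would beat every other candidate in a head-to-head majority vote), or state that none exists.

There is no Condorcet winner

Head-to-head results (9 voters total):
Proposal E vs Proposal F: Proposal F wins 7–2.
Proposal E vs Proposal G: Proposal G wins 7–2.
Proposal E vs Proposal B: Proposal B wins 5–4.
Proposal E vs Proposal H: Proposal E wins 5–4.
Proposal F vs Proposal G: Proposal F wins 5–4.
Proposal F vs Proposal B: Proposal F wins 6–3.
Proposal F vs Proposal H: Proposal H wins 5–4.
Proposal G vs Proposal B: Proposal G wins 7–2.
Proposal G vs Proposal H: Proposal G wins 5–4.
Proposal B vs Proposal H: Proposal H wins 6–3.
No candidate beats all others: Proposal E beats Proposal H beats Proposal F beats Proposal E, a majority cycle.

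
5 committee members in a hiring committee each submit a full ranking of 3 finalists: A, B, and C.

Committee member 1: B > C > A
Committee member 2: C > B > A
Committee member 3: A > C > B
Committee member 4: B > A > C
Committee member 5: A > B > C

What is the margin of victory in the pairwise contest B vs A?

Ballots ranking B above A: 3.
Ballots ranking A above B: 2.
B wins 3–2, a margin of 1.

1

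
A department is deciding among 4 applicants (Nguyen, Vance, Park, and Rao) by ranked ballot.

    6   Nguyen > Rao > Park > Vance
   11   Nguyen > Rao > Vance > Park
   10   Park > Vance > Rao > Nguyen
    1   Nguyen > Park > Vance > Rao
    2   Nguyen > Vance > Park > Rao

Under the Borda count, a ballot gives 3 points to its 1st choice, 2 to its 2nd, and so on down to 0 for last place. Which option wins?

Nguyen

Borda scores:
  Nguyen: 6·3 + 11·3 + 10·0 + 3 + 2·3 = 60
  Vance: 6·0 + 11·1 + 10·2 + 1 + 2·2 = 36
  Park: 6·1 + 11·0 + 10·3 + 2 + 2·1 = 40
  Rao: 6·2 + 11·2 + 10·1 + 0 + 2·0 = 44
Nguyen has the highest total.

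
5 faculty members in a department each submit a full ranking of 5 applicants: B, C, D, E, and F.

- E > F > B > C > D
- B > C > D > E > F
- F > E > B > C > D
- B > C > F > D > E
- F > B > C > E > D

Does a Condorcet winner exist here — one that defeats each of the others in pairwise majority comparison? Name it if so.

F

Head-to-head results (5 voters total):
B vs C: B wins 5–0.
B vs D: B wins 5–0.
B vs E: B wins 3–2.
B vs F: F wins 3–2.
C vs D: C wins 5–0.
C vs E: C wins 3–2.
C vs F: F wins 3–2.
D vs E: E wins 3–2.
D vs F: F wins 4–1.
E vs F: F wins 3–2.
F beats each rival — B (3–2), C (3–2), D (4–1), E (3–2) — so F is the Condorcet winner.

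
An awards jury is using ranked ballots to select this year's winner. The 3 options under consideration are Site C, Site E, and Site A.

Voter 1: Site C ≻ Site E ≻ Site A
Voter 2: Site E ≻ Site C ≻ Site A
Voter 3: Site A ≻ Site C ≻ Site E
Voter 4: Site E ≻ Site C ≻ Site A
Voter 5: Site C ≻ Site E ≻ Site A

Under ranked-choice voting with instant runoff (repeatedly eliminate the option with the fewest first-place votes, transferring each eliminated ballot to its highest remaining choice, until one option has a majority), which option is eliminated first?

Site A

Round 1: Site C 2, Site E 2, Site A 1. Site A has the fewest and is eliminated.
Round 2: Site C 3, Site E 2. Site C has a majority.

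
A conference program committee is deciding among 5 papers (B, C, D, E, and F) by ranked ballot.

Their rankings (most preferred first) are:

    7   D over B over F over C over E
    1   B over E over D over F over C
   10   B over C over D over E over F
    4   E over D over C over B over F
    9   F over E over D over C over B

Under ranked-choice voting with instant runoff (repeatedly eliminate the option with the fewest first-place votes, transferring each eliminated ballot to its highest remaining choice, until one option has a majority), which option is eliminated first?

C

Round 1: B 11, F 9, D 7, E 4, C 0. C has the fewest and is eliminated.
Round 2: B 11, F 9, D 7, E 4. E has the fewest and is eliminated.
Round 3: B 11, D 11, F 9. F has the fewest and is eliminated.
Round 4: D 20, B 11. D has a majority.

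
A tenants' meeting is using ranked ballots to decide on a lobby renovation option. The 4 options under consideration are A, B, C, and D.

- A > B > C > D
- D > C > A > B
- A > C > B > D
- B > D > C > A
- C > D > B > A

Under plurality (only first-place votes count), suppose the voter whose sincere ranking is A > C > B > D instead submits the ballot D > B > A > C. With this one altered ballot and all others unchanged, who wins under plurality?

First-place totals with the altered ballot: A 1, B 1, C 1, D 2.
The switch changes the winner from A to D.

D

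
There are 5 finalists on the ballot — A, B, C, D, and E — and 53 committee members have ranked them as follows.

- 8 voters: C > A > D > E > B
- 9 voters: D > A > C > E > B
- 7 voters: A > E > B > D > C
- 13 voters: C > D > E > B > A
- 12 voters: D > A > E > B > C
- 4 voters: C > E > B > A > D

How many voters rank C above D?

Ballots ranking C above D: 8+13+4 = 25.
Ballots ranking D above C: 9+7+12 = 28.
So 25 of 53 voters prefer C to D.

25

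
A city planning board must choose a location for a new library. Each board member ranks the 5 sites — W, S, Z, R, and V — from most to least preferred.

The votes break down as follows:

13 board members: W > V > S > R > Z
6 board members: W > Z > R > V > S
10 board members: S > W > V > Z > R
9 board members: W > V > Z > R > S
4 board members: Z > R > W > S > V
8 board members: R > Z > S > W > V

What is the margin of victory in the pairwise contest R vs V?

14

Ballots ranking R above V: 6+4+8 = 18.
Ballots ranking V above R: 13+10+9 = 32.
V wins 32–18, a margin of 14.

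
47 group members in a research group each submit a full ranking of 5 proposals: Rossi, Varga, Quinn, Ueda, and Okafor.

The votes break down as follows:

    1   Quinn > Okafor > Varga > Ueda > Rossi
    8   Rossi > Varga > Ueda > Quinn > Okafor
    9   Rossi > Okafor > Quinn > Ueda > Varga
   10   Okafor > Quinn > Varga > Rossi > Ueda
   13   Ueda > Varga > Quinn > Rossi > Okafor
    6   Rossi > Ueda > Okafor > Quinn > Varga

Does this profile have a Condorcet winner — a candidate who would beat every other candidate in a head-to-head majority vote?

No

Head-to-head results (47 voters total):
Rossi vs Varga: Varga wins 24–23.
Rossi vs Quinn: Quinn wins 24–23.
Rossi vs Ueda: Rossi wins 33–14.
Rossi vs Okafor: Rossi wins 36–11.
Varga vs Quinn: Quinn wins 26–21.
Varga vs Ueda: Ueda wins 28–19.
Varga vs Okafor: Okafor wins 26–21.
Quinn vs Ueda: Ueda wins 27–20.
Quinn vs Okafor: Okafor wins 25–22.
Ueda vs Okafor: Ueda wins 27–20.
No candidate beats all others: Rossi beats Ueda beats Varga beats Rossi, a majority cycle.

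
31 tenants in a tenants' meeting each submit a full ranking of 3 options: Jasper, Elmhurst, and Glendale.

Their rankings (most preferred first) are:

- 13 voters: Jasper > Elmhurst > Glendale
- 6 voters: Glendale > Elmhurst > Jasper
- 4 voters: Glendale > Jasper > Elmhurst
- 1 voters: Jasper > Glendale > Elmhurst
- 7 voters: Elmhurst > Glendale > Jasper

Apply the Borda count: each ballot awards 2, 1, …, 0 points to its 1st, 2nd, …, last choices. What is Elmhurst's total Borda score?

33

Borda scores:
  Jasper: 13·2 + 6·0 + 4·1 + 2 + 7·0 = 32
  Elmhurst: 13·1 + 6·1 + 4·0 + 0 + 7·2 = 33
  Glendale: 13·0 + 6·2 + 4·2 + 1 + 7·1 = 28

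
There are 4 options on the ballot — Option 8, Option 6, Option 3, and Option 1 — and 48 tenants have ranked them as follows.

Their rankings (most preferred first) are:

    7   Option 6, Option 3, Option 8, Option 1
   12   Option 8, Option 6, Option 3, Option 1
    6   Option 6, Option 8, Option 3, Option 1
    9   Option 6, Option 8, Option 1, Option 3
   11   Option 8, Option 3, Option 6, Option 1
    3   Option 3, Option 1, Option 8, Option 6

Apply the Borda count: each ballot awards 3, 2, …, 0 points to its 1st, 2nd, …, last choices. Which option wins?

Borda scores:
  Option 8: 7·1 + 12·3 + 6·2 + 9·2 + 11·3 + 3·1 = 109
  Option 6: 7·3 + 12·2 + 6·3 + 9·3 + 11·1 + 3·0 = 101
  Option 3: 7·2 + 12·1 + 6·1 + 9·0 + 11·2 + 3·3 = 63
  Option 1: 7·0 + 12·0 + 6·0 + 9·1 + 11·0 + 3·2 = 15
Option 8 has the highest total.

Option 8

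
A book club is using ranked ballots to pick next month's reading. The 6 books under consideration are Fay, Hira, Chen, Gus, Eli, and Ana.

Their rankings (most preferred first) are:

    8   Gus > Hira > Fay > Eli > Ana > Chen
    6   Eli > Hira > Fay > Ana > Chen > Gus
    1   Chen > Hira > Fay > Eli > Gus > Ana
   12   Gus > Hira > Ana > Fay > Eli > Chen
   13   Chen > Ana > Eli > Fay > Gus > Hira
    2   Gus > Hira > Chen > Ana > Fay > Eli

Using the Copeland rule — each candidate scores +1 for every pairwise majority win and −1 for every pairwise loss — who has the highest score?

Gus

Pairwise results:
  Fay vs Hira: Hira wins 29–13.
  Fay vs Chen: Fay wins 26–16.
  Fay vs Gus: Gus wins 22–20.
  Fay vs Eli: Fay wins 23–19.
  Fay vs Ana: Ana wins 27–15.
  Hira vs Chen: Hira wins 28–14.
  Hira vs Gus: Gus wins 35–7.
  Hira vs Eli: Hira wins 23–19.
  Hira vs Ana: Hira wins 29–13.
  Chen vs Gus: Gus wins 22–20.
  Chen vs Eli: Eli wins 26–16.
  Chen vs Ana: Ana wins 26–16.
  Gus vs Eli: Gus wins 22–20.
  Gus vs Ana: Gus wins 23–19.
  Eli vs Ana: Ana wins 27–15.
Copeland scores (wins − losses):
  Fay: 2 − 3 = -1
  Hira: 4 − 1 = 3
  Chen: 0 − 5 = -5
  Gus: 5 − 0 = 5
  Eli: 1 − 4 = -3
  Ana: 3 − 2 = 1
Gus has the best Copeland score.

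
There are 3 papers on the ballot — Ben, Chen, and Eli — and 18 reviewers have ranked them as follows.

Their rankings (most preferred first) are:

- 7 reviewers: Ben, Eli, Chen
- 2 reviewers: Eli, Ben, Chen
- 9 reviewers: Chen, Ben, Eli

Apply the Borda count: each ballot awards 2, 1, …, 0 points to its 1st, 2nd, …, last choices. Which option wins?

Ben

Borda scores:
  Ben: 7·2 + 2·1 + 9·1 = 25
  Chen: 7·0 + 2·0 + 9·2 = 18
  Eli: 7·1 + 2·2 + 9·0 = 11
Ben has the highest total.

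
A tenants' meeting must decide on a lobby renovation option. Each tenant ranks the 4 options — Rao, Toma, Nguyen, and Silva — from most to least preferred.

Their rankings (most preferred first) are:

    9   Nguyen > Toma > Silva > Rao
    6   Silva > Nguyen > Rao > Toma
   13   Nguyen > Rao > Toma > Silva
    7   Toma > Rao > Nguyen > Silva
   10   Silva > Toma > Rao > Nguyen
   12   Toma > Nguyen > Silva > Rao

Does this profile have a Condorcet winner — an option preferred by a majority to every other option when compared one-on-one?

Yes

Head-to-head results (57 voters total):
Rao vs Toma: Toma wins 38–19.
Rao vs Nguyen: Nguyen wins 40–17.
Rao vs Silva: Silva wins 37–20.
Toma vs Nguyen: Toma wins 29–28.
Toma vs Silva: Toma wins 41–16.
Nguyen vs Silva: Nguyen wins 41–16.
Toma beats each rival — Rao (38–19), Nguyen (29–28), Silva (41–16) — so Toma is the Condorcet winner.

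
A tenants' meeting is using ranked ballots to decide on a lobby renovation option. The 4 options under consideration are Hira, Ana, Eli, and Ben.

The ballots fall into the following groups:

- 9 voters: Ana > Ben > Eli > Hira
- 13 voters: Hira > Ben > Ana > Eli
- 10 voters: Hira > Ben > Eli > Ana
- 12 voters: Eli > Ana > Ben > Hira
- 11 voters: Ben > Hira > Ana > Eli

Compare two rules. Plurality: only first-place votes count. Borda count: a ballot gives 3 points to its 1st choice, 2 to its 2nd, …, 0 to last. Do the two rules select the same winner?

Plurality first-place counts: Hira 23, Ana 9, Eli 12, Ben 11 → Hira.
Borda totals: Hira 91, Ana 75, Eli 55, Ben 109 → Ben.
The two rules disagree: plurality picks Hira, Borda picks Ben.

No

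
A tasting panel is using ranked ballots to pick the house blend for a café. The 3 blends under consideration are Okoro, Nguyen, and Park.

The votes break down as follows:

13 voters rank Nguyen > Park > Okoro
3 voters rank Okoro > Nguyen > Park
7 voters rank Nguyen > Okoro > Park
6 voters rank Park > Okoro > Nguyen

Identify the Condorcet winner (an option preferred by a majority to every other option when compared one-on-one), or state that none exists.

Nguyen

Head-to-head results (29 voters total):
Okoro vs Nguyen: Nguyen wins 20–9.
Okoro vs Park: Park wins 19–10.
Nguyen vs Park: Nguyen wins 23–6.
Nguyen beats each rival — Okoro (20–9), Park (23–6) — so Nguyen is the Condorcet winner.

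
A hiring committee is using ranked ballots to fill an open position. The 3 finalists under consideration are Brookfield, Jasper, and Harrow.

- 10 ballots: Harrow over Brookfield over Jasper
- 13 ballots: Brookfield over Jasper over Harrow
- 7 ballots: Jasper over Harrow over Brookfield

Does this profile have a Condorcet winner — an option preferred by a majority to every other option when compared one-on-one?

No

Head-to-head results (30 voters total):
Brookfield vs Jasper: Brookfield wins 23–7.
Brookfield vs Harrow: Harrow wins 17–13.
Jasper vs Harrow: Jasper wins 20–10.
No candidate beats all others: Brookfield beats Jasper beats Harrow beats Brookfield, a majority cycle.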